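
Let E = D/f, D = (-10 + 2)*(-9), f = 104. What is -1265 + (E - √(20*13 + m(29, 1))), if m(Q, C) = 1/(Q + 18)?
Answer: -16436/13 - 11*√4747/47 ≈ -1280.4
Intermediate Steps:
D = 72 (D = -8*(-9) = 72)
m(Q, C) = 1/(18 + Q)
E = 9/13 (E = 72/104 = 72*(1/104) = 9/13 ≈ 0.69231)
-1265 + (E - √(20*13 + m(29, 1))) = -1265 + (9/13 - √(20*13 + 1/(18 + 29))) = -1265 + (9/13 - √(260 + 1/47)) = -1265 + (9/13 - √(12221/47)) = -1265 + (9/13 - 11*√4747/47) = -16436/13 - 11*√4747/47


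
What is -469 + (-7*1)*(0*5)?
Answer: -469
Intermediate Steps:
-469 + (-7*1)*(0*5) = -469 - 7*0 = -469 + 0 = -469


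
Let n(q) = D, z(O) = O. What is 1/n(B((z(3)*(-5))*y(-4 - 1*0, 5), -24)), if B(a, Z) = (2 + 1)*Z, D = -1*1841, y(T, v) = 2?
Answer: -1/1841 ≈ -0.00054318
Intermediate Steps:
D = -1841
B(a, Z) = 3*Z
n(q) = -1841
1/n(B((z(3)*(-5))*y(-4 - 1*0, 5), -24)) = 1/(-1841) = -1/1841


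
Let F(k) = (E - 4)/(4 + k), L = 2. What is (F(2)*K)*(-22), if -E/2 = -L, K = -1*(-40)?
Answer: 0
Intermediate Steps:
K = 40
E = 4 (E = -(-2)*2 = -2*(-2) = 4)
F(k) = 0 (F(k) = (4 - 4)/(4 + k) = 0/(4 + k) = 0)
(F(2)*K)*(-22) = (0*40)*(-22) = 0*(-22) = 0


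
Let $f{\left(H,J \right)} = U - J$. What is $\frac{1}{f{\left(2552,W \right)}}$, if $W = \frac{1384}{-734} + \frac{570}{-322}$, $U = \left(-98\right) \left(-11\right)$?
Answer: $\frac{59087}{63911793} \approx 0.00092451$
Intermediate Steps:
$U = 1078$
$W = - \frac{216007}{59087}$ ($W = 1384 \left(- \frac{1}{734}\right) + 570 \left(- \frac{1}{322}\right) = - \frac{692}{367} - \frac{285}{161} = - \frac{216007}{59087} \approx -3.6557$)
$f{\left(H,J \right)} = 1078 - J$
$\frac{1}{f{\left(2552,W \right)}} = \frac{1}{1078 - - \frac{216007}{59087}} = \frac{1}{1078 + \frac{216007}{59087}} = \frac{1}{\frac{63911793}{59087}} = \frac{59087}{63911793}$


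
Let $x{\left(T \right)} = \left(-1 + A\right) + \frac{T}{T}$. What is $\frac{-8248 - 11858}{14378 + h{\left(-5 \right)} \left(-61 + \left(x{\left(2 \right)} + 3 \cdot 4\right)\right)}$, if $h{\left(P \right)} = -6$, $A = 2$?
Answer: $- \frac{10053}{7330} \approx -1.3715$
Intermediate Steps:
$x{\left(T \right)} = 2$ ($x{\left(T \right)} = \left(-1 + 2\right) + \frac{T}{T} = 1 + 1 = 2$)
$\frac{-8248 - 11858}{14378 + h{\left(-5 \right)} \left(-61 + \left(x{\left(2 \right)} + 3 \cdot 4\right)\right)} = \frac{-8248 - 11858}{14378 - 6 \left(-61 + \left(2 + 3 \cdot 4\right)\right)} = - \frac{20106}{14378 - 6 \left(-61 + \left(2 + 12\right)\right)} = - \frac{20106}{14378 - 6 \left(-61 + 14\right)} = - \frac{20106}{14378 - -282} = - \frac{20106}{14378 + 282} = - \frac{20106}{14660} = \left(-20106\right) \frac{1}{14660} = - \frac{10053}{7330}$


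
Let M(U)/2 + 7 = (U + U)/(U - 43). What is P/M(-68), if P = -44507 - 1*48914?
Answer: 10369731/1282 ≈ 8088.7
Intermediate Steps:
P = -93421 (P = -44507 - 48914 = -93421)
M(U) = -14 + 4*U/(-43 + U) (M(U) = -14 + 2*((U + U)/(U - 43)) = -14 + 2*((2*U)/(-43 + U)) = -14 + 2*(2*U/(-43 + U)) = -14 + 4*U/(-43 + U))
P/M(-68) = -93421*(-43 - 68)/(2*(301 - 5*(-68))) = -93421*(-111/(2*(301 + 340))) = -93421/(2*(-1/111)*641) = -93421/(-1282/111) = -93421*(-111/1282) = 10369731/1282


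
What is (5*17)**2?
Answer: 7225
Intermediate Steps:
(5*17)**2 = 85**2 = 7225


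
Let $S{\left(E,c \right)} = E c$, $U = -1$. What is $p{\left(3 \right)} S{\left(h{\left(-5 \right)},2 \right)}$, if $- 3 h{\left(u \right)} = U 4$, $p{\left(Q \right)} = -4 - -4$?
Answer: $0$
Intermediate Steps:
$p{\left(Q \right)} = 0$ ($p{\left(Q \right)} = -4 + 4 = 0$)
$h{\left(u \right)} = \frac{4}{3}$ ($h{\left(u \right)} = - \frac{\left(-1\right) 4}{3} = \left(- \frac{1}{3}\right) \left(-4\right) = \frac{4}{3}$)
$p{\left(3 \right)} S{\left(h{\left(-5 \right)},2 \right)} = 0 \cdot \frac{4}{3} \cdot 2 = 0 \cdot \frac{8}{3} = 0$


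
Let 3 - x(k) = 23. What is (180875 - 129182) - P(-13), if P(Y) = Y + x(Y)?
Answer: 51726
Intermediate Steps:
x(k) = -20 (x(k) = 3 - 1*23 = 3 - 23 = -20)
P(Y) = -20 + Y (P(Y) = Y - 20 = -20 + Y)
(180875 - 129182) - P(-13) = (180875 - 129182) - (-20 - 13) = 51693 - 1*(-33) = 51693 + 33 = 51726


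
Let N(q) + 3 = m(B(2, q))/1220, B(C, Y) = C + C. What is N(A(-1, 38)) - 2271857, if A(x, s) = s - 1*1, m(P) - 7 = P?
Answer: -2771669189/1220 ≈ -2.2719e+6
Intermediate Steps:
B(C, Y) = 2*C
m(P) = 7 + P
A(x, s) = -1 + s (A(x, s) = s - 1 = -1 + s)
N(q) = -3649/1220 (N(q) = -3 + (7 + 2*2)/1220 = -3 + (7 + 4)*(1/1220) = -3 + 11*(1/1220) = -3 + 11/1220 = -3649/1220)
N(A(-1, 38)) - 2271857 = -3649/1220 - 2271857 = -2771669189/1220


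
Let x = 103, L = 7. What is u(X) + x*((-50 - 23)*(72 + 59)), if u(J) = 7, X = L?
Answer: -984982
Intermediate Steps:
X = 7
u(X) + x*((-50 - 23)*(72 + 59)) = 7 + 103*((-50 - 23)*(72 + 59)) = 7 + 103*(-73*131) = 7 + 103*(-9563) = 7 - 984989 = -984982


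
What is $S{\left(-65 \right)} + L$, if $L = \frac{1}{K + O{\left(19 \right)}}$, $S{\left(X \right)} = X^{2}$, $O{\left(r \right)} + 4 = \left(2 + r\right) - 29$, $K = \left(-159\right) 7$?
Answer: $\frac{4753124}{1125} \approx 4225.0$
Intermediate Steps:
$K = -1113$
$O{\left(r \right)} = -31 + r$ ($O{\left(r \right)} = -4 + \left(\left(2 + r\right) - 29\right) = -4 + \left(-27 + r\right) = -31 + r$)
$L = - \frac{1}{1125}$ ($L = \frac{1}{-1113 + \left(-31 + 19\right)} = \frac{1}{-1113 - 12} = \frac{1}{-1125} = - \frac{1}{1125} \approx -0.00088889$)
$S{\left(-65 \right)} + L = \left(-65\right)^{2} - \frac{1}{1125} = 4225 - \frac{1}{1125} = \frac{4753124}{1125}$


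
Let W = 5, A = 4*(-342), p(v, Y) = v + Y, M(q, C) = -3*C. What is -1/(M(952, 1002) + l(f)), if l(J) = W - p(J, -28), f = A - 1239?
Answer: 1/366 ≈ 0.0027322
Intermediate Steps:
p(v, Y) = Y + v
A = -1368
f = -2607 (f = -1368 - 1239 = -2607)
l(J) = 33 - J (l(J) = 5 - (-28 + J) = 5 + (28 - J) = 33 - J)
-1/(M(952, 1002) + l(f)) = -1/(-3*1002 + (33 - 1*(-2607))) = -1/(-3006 + (33 + 2607)) = -1/(-3006 + 2640) = -1/(-366) = -1*(-1/366) = 1/366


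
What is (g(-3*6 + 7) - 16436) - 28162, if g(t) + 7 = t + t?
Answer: -44627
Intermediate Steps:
g(t) = -7 + 2*t (g(t) = -7 + (t + t) = -7 + 2*t)
(g(-3*6 + 7) - 16436) - 28162 = ((-7 + 2*(-3*6 + 7)) - 16436) - 28162 = ((-7 + 2*(-18 + 7)) - 16436) - 28162 = ((-7 + 2*(-11)) - 16436) - 28162 = ((-7 - 22) - 16436) - 28162 = (-29 - 16436) - 28162 = -16465 - 28162 = -44627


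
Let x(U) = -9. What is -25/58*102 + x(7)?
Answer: -1536/29 ≈ -52.966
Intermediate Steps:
-25/58*102 + x(7) = -25/58*102 - 9 = -1275/29 - 9 = -1536/29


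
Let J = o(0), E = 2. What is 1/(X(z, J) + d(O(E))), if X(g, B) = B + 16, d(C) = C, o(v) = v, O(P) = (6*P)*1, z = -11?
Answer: 1/28 ≈ 0.035714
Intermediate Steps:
O(P) = 6*P
J = 0
X(g, B) = 16 + B
1/(X(z, J) + d(O(E))) = 1/((16 + 0) + 6*2) = 1/(16 + 12) = 1/28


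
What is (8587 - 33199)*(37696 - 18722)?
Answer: -466988088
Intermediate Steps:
(8587 - 33199)*(37696 - 18722) = -24612*18974 = -466988088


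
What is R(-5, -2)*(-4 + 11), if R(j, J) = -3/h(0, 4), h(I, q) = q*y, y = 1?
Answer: -21/4 ≈ -5.2500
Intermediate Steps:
h(I, q) = q (h(I, q) = q*1 = q)
R(j, J) = -¾ (R(j, J) = -3/4 = -3*¼ = -¾)
R(-5, -2)*(-4 + 11) = -3*(-4 + 11)/4 = -¾*7 = -21/4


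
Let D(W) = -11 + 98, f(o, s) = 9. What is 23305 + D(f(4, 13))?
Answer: 23392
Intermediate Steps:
D(W) = 87
23305 + D(f(4, 13)) = 23305 + 87 = 23392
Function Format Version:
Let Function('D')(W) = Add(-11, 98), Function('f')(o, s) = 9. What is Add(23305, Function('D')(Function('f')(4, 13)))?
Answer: 23392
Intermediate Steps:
Function('D')(W) = 87
Add(23305, Function('D')(Function('f')(4, 13))) = Add(23305, 87) = 23392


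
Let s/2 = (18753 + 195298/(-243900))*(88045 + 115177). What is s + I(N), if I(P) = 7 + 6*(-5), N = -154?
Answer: 464734307316197/60975 ≈ 7.6217e+9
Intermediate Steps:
I(P) = -23 (I(P) = 7 - 30 = -23)
s = 464734308718622/60975 (s = 2*((18753 + 195298/(-243900))*(88045 + 115177)) = 2*((18753 + 195298*(-1/243900))*203222) = 2*((18753 - 97649/121950)*203222) = 2*((2286830701/121950)*203222) = 2*(232367154359311/60975) = 464734308718622/60975 ≈ 7.6217e+9)
s + I(N) = 464734308718622/60975 - 23 = 464734307316197/60975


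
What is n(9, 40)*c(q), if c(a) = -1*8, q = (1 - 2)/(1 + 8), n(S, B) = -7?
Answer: 56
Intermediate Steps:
q = -⅑ (q = -1/9 = -1*⅑ = -⅑ ≈ -0.11111)
c(a) = -8
n(9, 40)*c(q) = -7*(-8) = 56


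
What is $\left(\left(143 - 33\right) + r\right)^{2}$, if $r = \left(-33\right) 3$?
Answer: $121$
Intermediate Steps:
$r = -99$
$\left(\left(143 - 33\right) + r\right)^{2} = \left(\left(143 - 33\right) - 99\right)^{2} = \left(110 - 99\right)^{2} = 11^{2} = 121$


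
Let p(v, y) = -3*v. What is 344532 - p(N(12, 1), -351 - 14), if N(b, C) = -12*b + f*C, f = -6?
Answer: 344082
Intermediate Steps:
N(b, C) = -12*b - 6*C
344532 - p(N(12, 1), -351 - 14) = 344532 - (-3)*(-12*12 - 6*1) = 344532 - (-3)*(-144 - 6) = 344532 - (-3)*(-150) = 344532 - 1*450 = 344532 - 450 = 344082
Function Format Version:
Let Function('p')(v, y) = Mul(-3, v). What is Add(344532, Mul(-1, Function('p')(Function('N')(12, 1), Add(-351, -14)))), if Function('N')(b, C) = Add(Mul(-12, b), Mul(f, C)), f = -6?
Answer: 344082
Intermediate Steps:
Function('N')(b, C) = Add(Mul(-12, b), Mul(-6, C))
Add(344532, Mul(-1, Function('p')(Function('N')(12, 1), Add(-351, -14)))) = Add(344532, Mul(-1, Mul(-3, Add(Mul(-12, 12), Mul(-6, 1))))) = Add(344532, Mul(-1, Mul(-3, Add(-144, -6)))) = Add(344532, Mul(-1, Mul(-3, -150))) = Add(344532, Mul(-1, 450)) = Add(344532, -450) = 344082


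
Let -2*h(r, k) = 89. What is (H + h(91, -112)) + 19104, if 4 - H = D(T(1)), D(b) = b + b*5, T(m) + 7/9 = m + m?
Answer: 114337/6 ≈ 19056.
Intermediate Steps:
T(m) = -7/9 + 2*m (T(m) = -7/9 + (m + m) = -7/9 + 2*m)
h(r, k) = -89/2 (h(r, k) = -½*89 = -89/2)
D(b) = 6*b (D(b) = b + 5*b = 6*b)
H = -10/3 (H = 4 - 6*(-7/9 + 2*1) = 4 - 6*(-7/9 + 2) = 4 - 6*11/9 = 4 - 1*22/3 = 4 - 22/3 = -10/3 ≈ -3.3333)
(H + h(91, -112)) + 19104 = (-10/3 - 89/2) + 19104 = -287/6 + 19104 = 114337/6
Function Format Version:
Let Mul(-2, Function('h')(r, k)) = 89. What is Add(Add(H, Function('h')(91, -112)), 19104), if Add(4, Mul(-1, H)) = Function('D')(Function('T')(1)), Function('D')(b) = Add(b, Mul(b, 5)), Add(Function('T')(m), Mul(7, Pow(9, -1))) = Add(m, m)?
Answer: Rational(114337, 6) ≈ 19056.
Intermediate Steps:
Function('T')(m) = Add(Rational(-7, 9), Mul(2, m)) (Function('T')(m) = Add(Rational(-7, 9), Add(m, m)) = Add(Rational(-7, 9), Mul(2, m)))
Function('h')(r, k) = Rational(-89, 2) (Function('h')(r, k) = Mul(Rational(-1, 2), 89) = Rational(-89, 2))
Function('D')(b) = Mul(6, b) (Function('D')(b) = Add(b, Mul(5, b)) = Mul(6, b))
H = Rational(-10, 3) (H = Add(4, Mul(-1, Mul(6, Add(Rational(-7, 9), Mul(2, 1))))) = Add(4, Mul(-1, Mul(6, Add(Rational(-7, 9), 2)))) = Add(4, Mul(-1, Mul(6, Rational(11, 9)))) = Add(4, Mul(-1, Rational(22, 3))) = Add(4, Rational(-22, 3)) = Rational(-10, 3) ≈ -3.3333)
Add(Add(H, Function('h')(91, -112)), 19104) = Add(Add(Rational(-10, 3), Rational(-89, 2)), 19104) = Add(Rational(-287, 6), 19104) = Rational(114337, 6)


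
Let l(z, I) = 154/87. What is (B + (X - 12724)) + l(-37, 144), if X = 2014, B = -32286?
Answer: -3740498/87 ≈ -42994.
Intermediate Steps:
l(z, I) = 154/87 (l(z, I) = 154*(1/87) = 154/87)
(B + (X - 12724)) + l(-37, 144) = (-32286 + (2014 - 12724)) + 154/87 = (-32286 - 10710) + 154/87 = -42996 + 154/87 = -3740498/87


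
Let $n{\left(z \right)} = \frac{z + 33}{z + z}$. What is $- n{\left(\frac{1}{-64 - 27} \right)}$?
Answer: $1501$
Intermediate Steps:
$n{\left(z \right)} = \frac{33 + z}{2 z}$
$- n{\left(\frac{1}{-64 - 27} \right)} = - \frac{33 + \frac{1}{-64 - 27}}{2 \frac{1}{-64 - 27}} = - \frac{33 + \frac{1}{-91}}{2 \frac{1}{-91}} = - \frac{33 - \frac{1}{91}}{2 \left(- \frac{1}{91}\right)} = - \frac{\left(-91\right) 3002}{2 \cdot 91} = \left(-1\right) \left(-1501\right) = 1501$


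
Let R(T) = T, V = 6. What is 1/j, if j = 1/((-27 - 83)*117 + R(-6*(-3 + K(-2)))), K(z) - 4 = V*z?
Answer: -12804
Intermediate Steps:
K(z) = 4 + 6*z
j = -1/12804 (j = 1/((-27 - 83)*117 - 6*(-3 + (4 + 6*(-2)))) = 1/(-110*117 - 6*(-3 + (4 - 12))) = 1/(-12870 - 6*(-3 - 8)) = 1/(-12870 - 6*(-11)) = 1/(-12870 + 66) = 1/(-12804) = -1/12804 ≈ -7.8101e-5)
1/j = 1/(-1/12804) = -12804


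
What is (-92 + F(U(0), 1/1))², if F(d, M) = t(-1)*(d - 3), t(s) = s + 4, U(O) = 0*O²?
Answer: 10201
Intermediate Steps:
U(O) = 0
t(s) = 4 + s
F(d, M) = -9 + 3*d (F(d, M) = (4 - 1)*(d - 3) = 3*(-3 + d) = -9 + 3*d)
(-92 + F(U(0), 1/1))² = (-92 + (-9 + 3*0))² = (-92 + (-9 + 0))² = (-92 - 9)² = (-101)² = 10201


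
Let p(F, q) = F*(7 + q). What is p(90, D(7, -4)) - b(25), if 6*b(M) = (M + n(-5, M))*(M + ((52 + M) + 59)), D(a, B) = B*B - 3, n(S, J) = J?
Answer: 1375/3 ≈ 458.33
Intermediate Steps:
D(a, B) = -3 + B² (D(a, B) = B² - 3 = -3 + B²)
b(M) = M*(111 + 2*M)/3 (b(M) = ((M + M)*(M + ((52 + M) + 59)))/6 = ((2*M)*(M + (111 + M)))/6 = ((2*M)*(111 + 2*M))/6 = (2*M*(111 + 2*M))/6 = M*(111 + 2*M)/3)
p(90, D(7, -4)) - b(25) = 90*(7 + (-3 + (-4)²)) - 25*(111 + 2*25)/3 = 90*(7 + (-3 + 16)) - 25*(111 + 50)/3 = 90*(7 + 13) - 25*161/3 = 90*20 - 1*4025/3 = 1800 - 4025/3 = 1375/3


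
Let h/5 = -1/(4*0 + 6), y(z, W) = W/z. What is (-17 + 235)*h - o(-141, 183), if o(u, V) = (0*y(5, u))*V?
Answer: -545/3 ≈ -181.67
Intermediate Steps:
o(u, V) = 0 (o(u, V) = (0*(u/5))*V = 0*V = 0)
h = -⅚ (h = 5*(-1/(4*0 + 6)) = 5*(-1/(0 + 6)) = 5*(-1/6) = 5*(-1*⅙) = 5*(-⅙) = -⅚ ≈ -0.83333)
(-17 + 235)*h - o(-141, 183) = (-17 + 235)*(-⅚) - 1*0 = 218*(-⅚) + 0 = -545/3 + 0 = -545/3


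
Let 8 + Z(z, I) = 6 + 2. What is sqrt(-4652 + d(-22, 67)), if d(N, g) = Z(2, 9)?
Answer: 2*I*sqrt(1163) ≈ 68.206*I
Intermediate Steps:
Z(z, I) = 0 (Z(z, I) = -8 + (6 + 2) = -8 + 8 = 0)
d(N, g) = 0
sqrt(-4652 + d(-22, 67)) = sqrt(-4652 + 0) = sqrt(-4652) = 2*I*sqrt(1163)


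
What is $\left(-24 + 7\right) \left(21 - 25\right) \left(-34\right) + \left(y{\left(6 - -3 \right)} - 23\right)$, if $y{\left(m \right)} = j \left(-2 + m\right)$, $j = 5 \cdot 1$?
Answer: $-2300$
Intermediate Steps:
$j = 5$
$y{\left(m \right)} = -10 + 5 m$ ($y{\left(m \right)} = 5 \left(-2 + m\right) = -10 + 5 m$)
$\left(-24 + 7\right) \left(21 - 25\right) \left(-34\right) + \left(y{\left(6 - -3 \right)} - 23\right) = \left(-24 + 7\right) \left(21 - 25\right) \left(-34\right) - \left(33 - 5 \left(6 - -3\right)\right) = \left(-17\right) \left(-4\right) \left(-34\right) - \left(33 - 5 \left(6 + 3\right)\right) = 68 \left(-34\right) + \left(\left(-10 + 5 \cdot 9\right) - 23\right) = -2312 + \left(\left(-10 + 45\right) - 23\right) = -2312 + \left(35 - 23\right) = -2312 + 12 = -2300$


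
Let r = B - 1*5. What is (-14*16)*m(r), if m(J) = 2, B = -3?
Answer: -448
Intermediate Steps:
r = -8 (r = -3 - 1*5 = -3 - 5 = -8)
(-14*16)*m(r) = -14*16*2 = -224*2 = -448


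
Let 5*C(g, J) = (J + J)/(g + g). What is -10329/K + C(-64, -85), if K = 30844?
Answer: -3107/44864 ≈ -0.069254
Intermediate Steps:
C(g, J) = J/(5*g) (C(g, J) = ((J + J)/(g + g))/5 = ((2*J)/((2*g)))/5 = ((2*J)*(1/(2*g)))/5 = (J/g)/5 = J/(5*g))
-10329/K + C(-64, -85) = -10329/30844 + (1/5)*(-85)/(-64) = -10329*1/30844 + (1/5)*(-85)*(-1/64) = -939/2804 + 17/64 = -3107/44864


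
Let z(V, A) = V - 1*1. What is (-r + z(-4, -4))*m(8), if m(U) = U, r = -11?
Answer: 48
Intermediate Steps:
z(V, A) = -1 + V (z(V, A) = V - 1 = -1 + V)
(-r + z(-4, -4))*m(8) = (-1*(-11) + (-1 - 4))*8 = (11 - 5)*8 = 6*8 = 48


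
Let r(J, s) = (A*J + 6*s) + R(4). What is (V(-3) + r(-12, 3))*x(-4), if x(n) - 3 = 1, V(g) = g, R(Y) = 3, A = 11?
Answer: -456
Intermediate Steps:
x(n) = 4 (x(n) = 3 + 1 = 4)
r(J, s) = 3 + 6*s + 11*J (r(J, s) = (11*J + 6*s) + 3 = (6*s + 11*J) + 3 = 3 + 6*s + 11*J)
(V(-3) + r(-12, 3))*x(-4) = (-3 + (3 + 6*3 + 11*(-12)))*4 = (-3 + (3 + 18 - 132))*4 = (-3 - 111)*4 = -114*4 = -456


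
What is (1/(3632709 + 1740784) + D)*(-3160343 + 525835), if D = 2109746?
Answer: -29866640971884177732/5373493 ≈ -5.5581e+12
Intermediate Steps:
(1/(3632709 + 1740784) + D)*(-3160343 + 525835) = (1/(3632709 + 1740784) + 2109746)*(-3160343 + 525835) = (1/5373493 + 2109746)*(-2634508) = (11336705362779/5373493)*(-2634508) = -29866640971884177732/5373493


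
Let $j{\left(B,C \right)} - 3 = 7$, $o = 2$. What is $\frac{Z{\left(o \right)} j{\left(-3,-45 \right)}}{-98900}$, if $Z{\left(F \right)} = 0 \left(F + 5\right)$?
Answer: $0$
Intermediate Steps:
$j{\left(B,C \right)} = 10$ ($j{\left(B,C \right)} = 3 + 7 = 10$)
$Z{\left(F \right)} = 0$ ($Z{\left(F \right)} = 0 \left(5 + F\right) = 0$)
$\frac{Z{\left(o \right)} j{\left(-3,-45 \right)}}{-98900} = \frac{0 \cdot 10}{-98900} = 0 \left(- \frac{1}{98900}\right) = 0$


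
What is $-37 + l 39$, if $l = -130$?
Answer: $-5107$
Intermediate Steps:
$-37 + l 39 = -37 - 5070 = -5107$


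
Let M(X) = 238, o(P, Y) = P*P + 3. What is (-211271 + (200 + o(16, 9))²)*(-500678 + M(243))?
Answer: 295259600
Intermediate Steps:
o(P, Y) = 3 + P² (o(P, Y) = P² + 3 = 3 + P²)
(-211271 + (200 + o(16, 9))²)*(-500678 + M(243)) = (-211271 + (200 + (3 + 16²))²)*(-500678 + 238) = (-211271 + (200 + (3 + 256))²)*(-500440) = (-211271 + (200 + 259)²)*(-500440) = (-211271 + 459²)*(-500440) = (-211271 + 210681)*(-500440) = -590*(-500440) = 295259600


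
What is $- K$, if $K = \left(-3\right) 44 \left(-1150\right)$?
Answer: $-151800$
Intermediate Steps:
$K = 151800$ ($K = \left(-132\right) \left(-1150\right) = 151800$)
$- K = \left(-1\right) 151800 = -151800$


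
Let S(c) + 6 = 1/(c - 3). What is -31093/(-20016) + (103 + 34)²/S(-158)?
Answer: -60454462013/19355472 ≈ -3123.4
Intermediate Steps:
S(c) = -6 + 1/(-3 + c) (S(c) = -6 + 1/(c - 3) = -6 + 1/(-3 + c))
-31093/(-20016) + (103 + 34)²/S(-158) = -31093/(-20016) + (103 + 34)²/(((19 - 6*(-158))/(-3 - 158))) = -31093*(-1/20016) + 137²/(((19 + 948)/(-161))) = 31093/20016 + 18769/((-1/161*967)) = 31093/20016 + 18769/(-967/161) = 31093/20016 + 18769*(-161/967) = 31093/20016 - 3021809/967 = -60454462013/19355472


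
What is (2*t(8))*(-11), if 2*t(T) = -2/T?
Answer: 11/4 ≈ 2.7500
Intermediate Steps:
t(T) = -1/T (t(T) = (-2/T)/2 = -1/T)
(2*t(8))*(-11) = (2*(-1/8))*(-11) = (2*(-1*⅛))*(-11) = (2*(-⅛))*(-11) = -¼*(-11) = 11/4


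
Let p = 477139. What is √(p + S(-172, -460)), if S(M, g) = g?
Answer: √476679 ≈ 690.42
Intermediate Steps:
√(p + S(-172, -460)) = √(477139 - 460) = √476679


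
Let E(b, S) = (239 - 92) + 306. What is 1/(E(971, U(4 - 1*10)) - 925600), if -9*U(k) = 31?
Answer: -1/925147 ≈ -1.0809e-6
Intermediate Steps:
U(k) = -31/9 (U(k) = -1/9*31 = -31/9)
E(b, S) = 453 (E(b, S) = 147 + 306 = 453)
1/(E(971, U(4 - 1*10)) - 925600) = 1/(453 - 925600) = 1/(-925147) = -1/925147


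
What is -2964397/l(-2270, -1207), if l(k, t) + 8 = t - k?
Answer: -2964397/1055 ≈ -2809.9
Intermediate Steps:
l(k, t) = -8 + t - k (l(k, t) = -8 + (t - k) = -8 + t - k)
-2964397/l(-2270, -1207) = -2964397/(-8 - 1207 - 1*(-2270)) = -2964397/(-8 - 1207 + 2270) = -2964397/1055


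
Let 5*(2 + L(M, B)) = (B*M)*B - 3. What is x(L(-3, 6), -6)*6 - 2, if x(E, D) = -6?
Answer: -38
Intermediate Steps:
L(M, B) = -13/5 + M*B²/5 (L(M, B) = -2 + ((B*M)*B - 3)/5 = -2 + (M*B² - 3)/5 = -2 + (-3 + M*B²)/5 = -2 + (-⅗ + M*B²/5) = -13/5 + M*B²/5)
x(L(-3, 6), -6)*6 - 2 = -6*6 - 2 = -36 - 2 = -38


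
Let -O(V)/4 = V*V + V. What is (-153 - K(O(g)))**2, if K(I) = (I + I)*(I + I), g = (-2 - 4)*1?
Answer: 3335409009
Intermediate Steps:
g = -6 (g = -6*1 = -6)
O(V) = -4*V - 4*V**2 (O(V) = -4*(V*V + V) = -4*(V**2 + V) = -4*(V + V**2) = -4*V - 4*V**2)
K(I) = 4*I**2 (K(I) = (2*I)*(2*I) = 4*I**2)
(-153 - K(O(g)))**2 = (-153 - 4*(-4*(-6)*(1 - 6))**2)**2 = (-153 - 4*(-4*(-6)*(-5))**2)**2 = (-153 - 4*(-120)**2)**2 = (-153 - 4*14400)**2 = (-153 - 1*57600)**2 = (-153 - 57600)**2 = (-57753)**2 = 3335409009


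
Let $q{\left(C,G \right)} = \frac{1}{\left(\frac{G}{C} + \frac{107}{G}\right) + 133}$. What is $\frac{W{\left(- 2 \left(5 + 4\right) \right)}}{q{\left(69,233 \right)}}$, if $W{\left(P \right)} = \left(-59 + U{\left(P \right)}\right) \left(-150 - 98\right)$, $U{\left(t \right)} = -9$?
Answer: $\frac{37099332832}{16077} \approx 2.3076 \cdot 10^{6}$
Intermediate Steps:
$W{\left(P \right)} = 16864$ ($W{\left(P \right)} = \left(-59 - 9\right) \left(-150 - 98\right) = \left(-68\right) \left(-248\right) = 16864$)
$q{\left(C,G \right)} = \frac{1}{133 + \frac{107}{G} + \frac{G}{C}}$ ($q{\left(C,G \right)} = \frac{1}{\left(\frac{107}{G} + \frac{G}{C}\right) + 133} = \frac{1}{133 + \frac{107}{G} + \frac{G}{C}}$)
$\frac{W{\left(- 2 \left(5 + 4\right) \right)}}{q{\left(69,233 \right)}} = \frac{16864}{69 \cdot 233 \frac{1}{233^{2} + 107 \cdot 69 + 133 \cdot 69 \cdot 233}} = \frac{16864}{69 \cdot 233 \frac{1}{54289 + 7383 + 2138241}} = \frac{16864}{69 \cdot 233 \cdot \frac{1}{2199913}} = \frac{16864}{\frac{16077}{2199913}} = 16864 \cdot \frac{2199913}{16077} = \frac{37099332832}{16077}$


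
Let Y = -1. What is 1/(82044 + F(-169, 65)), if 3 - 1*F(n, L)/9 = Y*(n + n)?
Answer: 1/79029 ≈ 1.2654e-5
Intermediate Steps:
F(n, L) = 27 + 18*n (F(n, L) = 27 - (-9)*(n + n) = 27 - (-9)*2*n = 27 - (-18)*n = 27 + 18*n)
1/(82044 + F(-169, 65)) = 1/(82044 + (27 + 18*(-169))) = 1/(82044 + (27 - 3042)) = 1/(82044 - 3015) = 1/79029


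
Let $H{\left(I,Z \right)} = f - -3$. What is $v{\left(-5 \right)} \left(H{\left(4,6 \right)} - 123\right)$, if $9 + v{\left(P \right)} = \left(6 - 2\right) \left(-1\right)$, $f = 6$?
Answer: $1482$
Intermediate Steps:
$H{\left(I,Z \right)} = 9$ ($H{\left(I,Z \right)} = 6 - -3 = 6 + 3 = 9$)
$v{\left(P \right)} = -13$ ($v{\left(P \right)} = -9 + \left(6 - 2\right) \left(-1\right) = -9 + 4 \left(-1\right) = -9 - 4 = -13$)
$v{\left(-5 \right)} \left(H{\left(4,6 \right)} - 123\right) = - 13 \left(9 - 123\right) = \left(-13\right) \left(-114\right) = 1482$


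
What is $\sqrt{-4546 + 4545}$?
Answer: $i \approx 1.0 i$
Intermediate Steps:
$\sqrt{-4546 + 4545} = \sqrt{-1} = i$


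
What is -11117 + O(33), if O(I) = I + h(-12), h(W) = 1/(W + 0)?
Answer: -133009/12 ≈ -11084.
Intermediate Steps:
h(W) = 1/W
O(I) = -1/12 + I (O(I) = I + 1/(-12) = I - 1/12 = -1/12 + I)
-11117 + O(33) = -11117 + (-1/12 + 33) = -11117 + 395/12 = -133009/12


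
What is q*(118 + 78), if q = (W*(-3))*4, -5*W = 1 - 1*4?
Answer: -7056/5 ≈ -1411.2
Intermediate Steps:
W = 3/5 (W = -(1 - 1*4)/5 = -(1 - 4)/5 = -1/5*(-3) = 3/5 ≈ 0.60000)
q = -36/5 (q = ((3/5)*(-3))*4 = -9/5*4 = -36/5 ≈ -7.2000)
q*(118 + 78) = -36*(118 + 78)/5 = -36/5*196 = -7056/5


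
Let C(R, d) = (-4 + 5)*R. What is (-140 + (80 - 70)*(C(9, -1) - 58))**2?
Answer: 396900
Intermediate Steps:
C(R, d) = R (C(R, d) = 1*R = R)
(-140 + (80 - 70)*(C(9, -1) - 58))**2 = (-140 + (80 - 70)*(9 - 58))**2 = (-140 + 10*(-49))**2 = (-140 - 490)**2 = (-630)**2 = 396900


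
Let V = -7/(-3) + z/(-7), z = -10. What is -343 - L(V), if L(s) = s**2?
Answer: -157504/441 ≈ -357.15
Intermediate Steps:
V = 79/21 (V = -7/(-3) - 10/(-7) = -7*(-1/3) - 10*(-1/7) = 7/3 + 10/7 = 79/21 ≈ 3.7619)
-343 - L(V) = -343 - (79/21)**2 = -343 - 1*6241/441 = -343 - 6241/441 = -157504/441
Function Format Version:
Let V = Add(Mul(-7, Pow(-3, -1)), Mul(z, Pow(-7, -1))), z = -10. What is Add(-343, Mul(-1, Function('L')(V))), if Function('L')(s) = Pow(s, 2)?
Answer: Rational(-157504, 441) ≈ -357.15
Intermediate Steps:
V = Rational(79, 21) (V = Add(Mul(-7, Pow(-3, -1)), Mul(-10, Pow(-7, -1))) = Add(Mul(-7, Rational(-1, 3)), Mul(-10, Rational(-1, 7))) = Add(Rational(7, 3), Rational(10, 7)) = Rational(79, 21) ≈ 3.7619)
Add(-343, Mul(-1, Function('L')(V))) = Add(-343, Mul(-1, Pow(Rational(79, 21), 2))) = Add(-343, Mul(-1, Rational(6241, 441))) = Add(-343, Rational(-6241, 441)) = Rational(-157504, 441)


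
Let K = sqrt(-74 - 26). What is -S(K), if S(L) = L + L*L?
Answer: 100 - 10*I ≈ 100.0 - 10.0*I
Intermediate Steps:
K = 10*I (K = sqrt(-100) = 10*I ≈ 10.0*I)
S(L) = L + L**2
-S(K) = -10*I*(1 + 10*I)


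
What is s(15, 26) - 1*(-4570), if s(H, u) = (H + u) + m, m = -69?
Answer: 4542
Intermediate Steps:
s(H, u) = -69 + H + u (s(H, u) = (H + u) - 69 = -69 + H + u)
s(15, 26) - 1*(-4570) = (-69 + 15 + 26) - 1*(-4570) = -28 + 4570 = 4542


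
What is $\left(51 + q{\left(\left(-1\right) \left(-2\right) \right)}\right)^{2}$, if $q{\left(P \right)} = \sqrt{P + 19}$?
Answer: $\left(51 + \sqrt{21}\right)^{2} \approx 3089.4$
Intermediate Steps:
$q{\left(P \right)} = \sqrt{19 + P}$
$\left(51 + q{\left(\left(-1\right) \left(-2\right) \right)}\right)^{2} = \left(51 + \sqrt{19 - -2}\right)^{2} = \left(51 + \sqrt{19 + 2}\right)^{2} = \left(51 + \sqrt{21}\right)^{2}$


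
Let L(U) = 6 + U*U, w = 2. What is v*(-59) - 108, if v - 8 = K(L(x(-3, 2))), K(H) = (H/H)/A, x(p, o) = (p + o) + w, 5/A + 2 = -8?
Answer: -462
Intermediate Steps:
A = -½ (A = 5/(-2 - 8) = 5/(-10) = 5*(-⅒) = -½ ≈ -0.50000)
x(p, o) = 2 + o + p (x(p, o) = (p + o) + 2 = (o + p) + 2 = 2 + o + p)
L(U) = 6 + U²
K(H) = -2 (K(H) = (H/H)/(-½) = 1*(-2) = -2)
v = 6 (v = 8 - 2 = 6)
v*(-59) - 108 = 6*(-59) - 108 = -354 - 108 = -462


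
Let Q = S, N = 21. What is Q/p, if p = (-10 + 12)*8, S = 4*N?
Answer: 21/4 ≈ 5.2500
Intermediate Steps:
S = 84 (S = 4*21 = 84)
p = 16 (p = 2*8 = 16)
Q = 84
Q/p = 84/16 = 84*(1/16) = 21/4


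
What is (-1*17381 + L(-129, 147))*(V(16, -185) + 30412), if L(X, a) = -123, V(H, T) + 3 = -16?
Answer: -531999072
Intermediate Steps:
V(H, T) = -19 (V(H, T) = -3 - 16 = -19)
(-1*17381 + L(-129, 147))*(V(16, -185) + 30412) = (-1*17381 - 123)*(-19 + 30412) = (-17381 - 123)*30393 = -17504*30393 = -531999072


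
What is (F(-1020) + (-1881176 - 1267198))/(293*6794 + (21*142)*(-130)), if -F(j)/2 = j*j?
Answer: -2614587/801491 ≈ -3.2622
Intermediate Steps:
F(j) = -2*j² (F(j) = -2*j*j = -2*j²)
(F(-1020) + (-1881176 - 1267198))/(293*6794 + (21*142)*(-130)) = (-2*(-1020)² + (-1881176 - 1267198))/(293*6794 + (21*142)*(-130)) = (-2*1040400 - 3148374)/(1990642 + 2982*(-130)) = (-2080800 - 3148374)/(1990642 - 387660) = -5229174/1602982 = -5229174*1/1602982 = -2614587/801491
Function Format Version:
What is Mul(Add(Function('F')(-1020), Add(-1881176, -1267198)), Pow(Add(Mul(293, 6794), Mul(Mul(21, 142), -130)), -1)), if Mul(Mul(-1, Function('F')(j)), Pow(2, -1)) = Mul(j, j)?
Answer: Rational(-2614587, 801491) ≈ -3.2622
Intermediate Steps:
Function('F')(j) = Mul(-2, Pow(j, 2)) (Function('F')(j) = Mul(-2, Mul(j, j)) = Mul(-2, Pow(j, 2)))
Mul(Add(Function('F')(-1020), Add(-1881176, -1267198)), Pow(Add(Mul(293, 6794), Mul(Mul(21, 142), -130)), -1)) = Mul(Add(Mul(-2, Pow(-1020, 2)), Add(-1881176, -1267198)), Pow(Add(Mul(293, 6794), Mul(Mul(21, 142), -130)), -1)) = Mul(Add(Mul(-2, 1040400), -3148374), Pow(Add(1990642, Mul(2982, -130)), -1)) = Mul(Add(-2080800, -3148374), Pow(Add(1990642, -387660), -1)) = Mul(-5229174, Pow(1602982, -1)) = Mul(-5229174, Rational(1, 1602982)) = Rational(-2614587, 801491)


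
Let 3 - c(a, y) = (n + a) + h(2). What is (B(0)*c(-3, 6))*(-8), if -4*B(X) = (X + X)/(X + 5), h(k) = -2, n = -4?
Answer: 0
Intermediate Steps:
B(X) = -X/(2*(5 + X)) (B(X) = -(X + X)/(4*(X + 5)) = -2*X/(4*(5 + X)) = -X/(2*(5 + X)))
c(a, y) = 9 - a (c(a, y) = 3 - ((-4 + a) - 2) = 3 - (-6 + a) = 3 + (6 - a) = 9 - a)
(B(0)*c(-3, 6))*(-8) = ((-1*0/(10 + 2*0))*(9 - 1*(-3)))*(-8) = ((-1*0/(10 + 0))*(9 + 3))*(-8) = (-1*0/10*12)*(-8) = (-1*0*⅒*12)*(-8) = (0*12)*(-8) = 0*(-8) = 0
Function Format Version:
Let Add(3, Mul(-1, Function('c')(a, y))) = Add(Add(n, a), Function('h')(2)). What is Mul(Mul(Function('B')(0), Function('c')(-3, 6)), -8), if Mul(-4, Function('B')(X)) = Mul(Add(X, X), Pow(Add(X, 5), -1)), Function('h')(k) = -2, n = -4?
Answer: 0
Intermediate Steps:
Function('B')(X) = Mul(Rational(-1, 2), X, Pow(Add(5, X), -1)) (Function('B')(X) = Mul(Rational(-1, 4), Mul(Add(X, X), Pow(Add(X, 5), -1))) = Mul(Rational(-1, 4), Mul(Mul(2, X), Pow(Add(5, X), -1))) = Mul(Rational(-1, 4), Mul(2, X, Pow(Add(5, X), -1))) = Mul(Rational(-1, 2), X, Pow(Add(5, X), -1)))
Function('c')(a, y) = Add(9, Mul(-1, a)) (Function('c')(a, y) = Add(3, Mul(-1, Add(Add(-4, a), -2))) = Add(3, Mul(-1, Add(-6, a))) = Add(3, Add(6, Mul(-1, a))) = Add(9, Mul(-1, a)))
Mul(Mul(Function('B')(0), Function('c')(-3, 6)), -8) = Mul(Mul(Mul(-1, 0, Pow(Add(10, Mul(2, 0)), -1)), Add(9, Mul(-1, -3))), -8) = Mul(Mul(Mul(-1, 0, Pow(Add(10, 0), -1)), Add(9, 3)), -8) = Mul(Mul(Mul(-1, 0, Pow(10, -1)), 12), -8) = Mul(Mul(Mul(-1, 0, Rational(1, 10)), 12), -8) = Mul(Mul(0, 12), -8) = Mul(0, -8) = 0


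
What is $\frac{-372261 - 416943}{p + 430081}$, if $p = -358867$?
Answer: $- \frac{10118}{913} \approx -11.082$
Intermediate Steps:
$\frac{-372261 - 416943}{p + 430081} = \frac{-372261 - 416943}{-358867 + 430081} = - \frac{789204}{71214} = \left(-789204\right) \frac{1}{71214} = - \frac{10118}{913}$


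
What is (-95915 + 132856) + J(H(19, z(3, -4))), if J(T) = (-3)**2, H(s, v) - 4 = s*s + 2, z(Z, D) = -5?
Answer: 36950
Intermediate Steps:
H(s, v) = 6 + s**2 (H(s, v) = 4 + (s*s + 2) = 4 + (s**2 + 2) = 4 + (2 + s**2) = 6 + s**2)
J(T) = 9
(-95915 + 132856) + J(H(19, z(3, -4))) = (-95915 + 132856) + 9 = 36941 + 9 = 36950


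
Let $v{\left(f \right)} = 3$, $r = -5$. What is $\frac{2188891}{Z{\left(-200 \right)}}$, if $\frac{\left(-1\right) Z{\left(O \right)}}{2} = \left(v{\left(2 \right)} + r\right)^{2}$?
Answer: $- \frac{2188891}{8} \approx -2.7361 \cdot 10^{5}$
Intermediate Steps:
$Z{\left(O \right)} = -8$ ($Z{\left(O \right)} = - 2 \left(3 - 5\right)^{2} = - 2 \left(-2\right)^{2} = \left(-2\right) 4 = -8$)
$\frac{2188891}{Z{\left(-200 \right)}} = \frac{2188891}{-8} = 2188891 \left(- \frac{1}{8}\right) = - \frac{2188891}{8}$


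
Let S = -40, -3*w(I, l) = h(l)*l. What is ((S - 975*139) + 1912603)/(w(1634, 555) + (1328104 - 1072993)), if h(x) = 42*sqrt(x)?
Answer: 50371326802/3508295869 + 1534176140*sqrt(555)/3508295869 ≈ 24.660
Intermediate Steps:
w(I, l) = -14*l**(3/2) (w(I, l) = -42*sqrt(l)*l/3 = -14*l**(3/2))
((S - 975*139) + 1912603)/(w(1634, 555) + (1328104 - 1072993)) = ((-40 - 975*139) + 1912603)/(-7770*sqrt(555) + (1328104 - 1072993)) = ((-40 - 135525) + 1912603)/(-7770*sqrt(555) + 255111) = (-135565 + 1912603)/(-7770*sqrt(555) + 255111) = 1777038/(255111 - 7770*sqrt(555))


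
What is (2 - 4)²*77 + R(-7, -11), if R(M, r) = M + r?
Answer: 290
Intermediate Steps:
(2 - 4)²*77 + R(-7, -11) = (2 - 4)²*77 + (-7 - 11) = (-2)²*77 - 18 = 4*77 - 18 = 308 - 18 = 290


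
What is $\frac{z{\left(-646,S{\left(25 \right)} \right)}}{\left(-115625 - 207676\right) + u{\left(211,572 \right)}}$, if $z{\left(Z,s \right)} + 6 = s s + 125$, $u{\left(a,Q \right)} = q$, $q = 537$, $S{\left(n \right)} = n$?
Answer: $- \frac{62}{26897} \approx -0.0023051$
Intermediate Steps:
$u{\left(a,Q \right)} = 537$
$z{\left(Z,s \right)} = 119 + s^{2}$ ($z{\left(Z,s \right)} = -6 + \left(s s + 125\right) = -6 + \left(s^{2} + 125\right) = -6 + \left(125 + s^{2}\right) = 119 + s^{2}$)
$\frac{z{\left(-646,S{\left(25 \right)} \right)}}{\left(-115625 - 207676\right) + u{\left(211,572 \right)}} = \frac{119 + 25^{2}}{\left(-115625 - 207676\right) + 537} = \frac{119 + 625}{-323301 + 537} = \frac{744}{-322764} = 744 \left(- \frac{1}{322764}\right) = - \frac{62}{26897}$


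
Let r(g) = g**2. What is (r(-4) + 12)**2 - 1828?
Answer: -1044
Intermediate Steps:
(r(-4) + 12)**2 - 1828 = ((-4)**2 + 12)**2 - 1828 = (16 + 12)**2 - 1828 = 28**2 - 1828 = 784 - 1828 = -1044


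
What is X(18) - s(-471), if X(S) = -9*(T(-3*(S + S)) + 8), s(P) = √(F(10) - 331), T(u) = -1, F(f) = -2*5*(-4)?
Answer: -63 - I*√291 ≈ -63.0 - 17.059*I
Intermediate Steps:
F(f) = 40 (F(f) = -10*(-4) = 40)
s(P) = I*√291 (s(P) = √(40 - 331) = √(-291) = I*√291)
X(S) = -63 (X(S) = -9*(-1 + 8) = -9*7 = -63)
X(18) - s(-471) = -63 - I*√291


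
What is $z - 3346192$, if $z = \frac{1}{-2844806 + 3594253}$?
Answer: $- \frac{2507793555823}{749447} \approx -3.3462 \cdot 10^{6}$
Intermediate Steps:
$z = \frac{1}{749447} \approx 1.3343 \cdot 10^{-6}$
$z - 3346192 = \frac{1}{749447} - 3346192 = - \frac{2507793555823}{749447}$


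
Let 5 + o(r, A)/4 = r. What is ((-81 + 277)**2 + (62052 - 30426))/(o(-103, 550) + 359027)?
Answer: 70042/358595 ≈ 0.19532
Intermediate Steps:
o(r, A) = -20 + 4*r
((-81 + 277)**2 + (62052 - 30426))/(o(-103, 550) + 359027) = ((-81 + 277)**2 + (62052 - 30426))/((-20 + 4*(-103)) + 359027) = (196**2 + 31626)/((-20 - 412) + 359027) = (38416 + 31626)/(-432 + 359027) = 70042/358595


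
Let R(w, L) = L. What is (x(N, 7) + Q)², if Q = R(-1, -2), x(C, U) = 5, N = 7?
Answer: 9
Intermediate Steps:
Q = -2
(x(N, 7) + Q)² = (5 - 2)² = 3² = 9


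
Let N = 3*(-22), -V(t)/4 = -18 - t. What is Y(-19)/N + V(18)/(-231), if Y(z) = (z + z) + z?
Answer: 37/154 ≈ 0.24026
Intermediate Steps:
V(t) = 72 + 4*t (V(t) = -4*(-18 - t) = 72 + 4*t)
Y(z) = 3*z (Y(z) = 2*z + z = 3*z)
N = -66
Y(-19)/N + V(18)/(-231) = (3*(-19))/(-66) + (72 + 4*18)/(-231) = -57*(-1/66) + (72 + 72)*(-1/231) = 19/22 + 144*(-1/231) = 19/22 - 48/77 = 37/154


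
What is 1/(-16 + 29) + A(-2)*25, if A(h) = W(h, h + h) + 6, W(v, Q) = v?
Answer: 1301/13 ≈ 100.08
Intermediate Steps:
A(h) = 6 + h (A(h) = h + 6 = 6 + h)
1/(-16 + 29) + A(-2)*25 = 1/(-16 + 29) + (6 - 2)*25 = 1/13 + 4*25 = 1/13 + 100 = 1301/13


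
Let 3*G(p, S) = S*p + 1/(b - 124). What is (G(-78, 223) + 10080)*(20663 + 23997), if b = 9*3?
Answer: 55649084260/291 ≈ 1.9123e+8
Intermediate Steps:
b = 27
G(p, S) = -1/291 + S*p/3 (G(p, S) = (S*p + 1/(27 - 124))/3 = (S*p + 1/(-97))/3 = (S*p - 1/97)/3 = (-1/97 + S*p)/3 = -1/291 + S*p/3)
(G(-78, 223) + 10080)*(20663 + 23997) = ((-1/291 + (⅓)*223*(-78)) + 10080)*(20663 + 23997) = ((-1/291 - 5798) + 10080)*44660 = (-1687219/291 + 10080)*44660 = (1246061/291)*44660 = 55649084260/291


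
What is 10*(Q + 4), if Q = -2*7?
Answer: -100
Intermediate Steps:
Q = -14
10*(Q + 4) = 10*(-14 + 4) = 10*(-10) = -100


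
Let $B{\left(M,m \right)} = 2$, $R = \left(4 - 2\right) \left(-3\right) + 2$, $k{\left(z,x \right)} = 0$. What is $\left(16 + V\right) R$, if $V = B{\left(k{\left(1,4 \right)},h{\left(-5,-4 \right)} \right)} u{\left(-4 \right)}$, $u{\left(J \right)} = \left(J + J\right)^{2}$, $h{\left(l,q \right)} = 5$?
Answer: $-576$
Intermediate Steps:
$R = -4$ ($R = 2 \left(-3\right) + 2 = -6 + 2 = -4$)
$u{\left(J \right)} = 4 J^{2}$ ($u{\left(J \right)} = \left(2 J\right)^{2} = 4 J^{2}$)
$V = 128$ ($V = 2 \cdot 4 \left(-4\right)^{2} = 2 \cdot 4 \cdot 16 = 2 \cdot 64 = 128$)
$\left(16 + V\right) R = \left(16 + 128\right) \left(-4\right) = 144 \left(-4\right) = -576$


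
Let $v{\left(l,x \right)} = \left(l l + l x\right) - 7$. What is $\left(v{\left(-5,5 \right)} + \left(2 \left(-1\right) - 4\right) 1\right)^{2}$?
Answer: $169$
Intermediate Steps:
$v{\left(l,x \right)} = -7 + l^{2} + l x$ ($v{\left(l,x \right)} = \left(l^{2} + l x\right) - 7 = -7 + l^{2} + l x$)
$\left(v{\left(-5,5 \right)} + \left(2 \left(-1\right) - 4\right) 1\right)^{2} = \left(\left(-7 + \left(-5\right)^{2} - 25\right) + \left(2 \left(-1\right) - 4\right) 1\right)^{2} = \left(\left(-7 + 25 - 25\right) + \left(-2 - 4\right) 1\right)^{2} = \left(-7 - 6\right)^{2} = \left(-13\right)^{2} = 169$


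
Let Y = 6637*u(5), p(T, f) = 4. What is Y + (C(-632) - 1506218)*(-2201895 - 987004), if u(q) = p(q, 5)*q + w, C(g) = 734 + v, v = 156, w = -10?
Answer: 4800339020242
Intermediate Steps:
C(g) = 890 (C(g) = 734 + 156 = 890)
u(q) = -10 + 4*q (u(q) = 4*q - 10 = -10 + 4*q)
Y = 66370 (Y = 6637*(-10 + 4*5) = 6637*(-10 + 20) = 6637*10 = 66370)
Y + (C(-632) - 1506218)*(-2201895 - 987004) = 66370 + (890 - 1506218)*(-2201895 - 987004) = 66370 - 1505328*(-3188899) = 66370 + 4800338953872 = 4800339020242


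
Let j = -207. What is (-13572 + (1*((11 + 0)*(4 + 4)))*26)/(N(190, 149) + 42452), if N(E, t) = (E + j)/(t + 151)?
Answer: -483600/1819369 ≈ -0.26581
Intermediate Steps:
N(E, t) = (-207 + E)/(151 + t) (N(E, t) = (E - 207)/(t + 151) = (-207 + E)/(151 + t))
(-13572 + (1*((11 + 0)*(4 + 4)))*26)/(N(190, 149) + 42452) = (-13572 + (1*((11 + 0)*(4 + 4)))*26)/((-207 + 190)/(151 + 149) + 42452) = (-13572 + (1*(11*8))*26)/(-17/300 + 42452) = (-13572 + (1*88)*26)/((1/300)*(-17) + 42452) = (-13572 + 88*26)/(-17/300 + 42452) = (-13572 + 2288)/(12735583/300) = -11284*300/12735583 = -483600/1819369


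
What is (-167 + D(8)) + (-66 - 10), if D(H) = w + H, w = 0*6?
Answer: -235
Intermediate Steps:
w = 0
D(H) = H (D(H) = 0 + H = H)
(-167 + D(8)) + (-66 - 10) = (-167 + 8) + (-66 - 10) = -159 - 76 = -235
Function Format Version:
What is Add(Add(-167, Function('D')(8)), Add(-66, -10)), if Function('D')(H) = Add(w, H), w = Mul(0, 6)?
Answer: -235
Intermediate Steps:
w = 0
Function('D')(H) = H (Function('D')(H) = Add(0, H) = H)
Add(Add(-167, Function('D')(8)), Add(-66, -10)) = Add(Add(-167, 8), Add(-66, -10)) = Add(-159, -76) = -235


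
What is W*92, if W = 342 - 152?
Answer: 17480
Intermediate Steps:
W = 190
W*92 = 190*92 = 17480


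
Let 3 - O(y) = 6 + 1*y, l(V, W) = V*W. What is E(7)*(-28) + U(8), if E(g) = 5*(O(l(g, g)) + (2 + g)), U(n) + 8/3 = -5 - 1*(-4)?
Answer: 18049/3 ≈ 6016.3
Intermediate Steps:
O(y) = -3 - y (O(y) = 3 - (6 + 1*y) = 3 - (6 + y) = 3 + (-6 - y) = -3 - y)
U(n) = -11/3 (U(n) = -8/3 + (-5 - 1*(-4)) = -8/3 + (-5 + 4) = -8/3 - 1 = -11/3)
E(g) = -5 - 5*g**2 + 5*g (E(g) = 5*((-3 - g*g) + (2 + g)) = 5*((-3 - g**2) + (2 + g)) = 5*(-1 + g - g**2) = -5 - 5*g**2 + 5*g)
E(7)*(-28) + U(8) = (-5 - 5*7**2 + 5*7)*(-28) - 11/3 = (-5 - 5*49 + 35)*(-28) - 11/3 = (-5 - 245 + 35)*(-28) - 11/3 = -215*(-28) - 11/3 = 6020 - 11/3 = 18049/3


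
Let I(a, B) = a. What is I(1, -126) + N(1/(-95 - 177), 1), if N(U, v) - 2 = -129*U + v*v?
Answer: 1217/272 ≈ 4.4743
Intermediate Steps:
N(U, v) = 2 + v² - 129*U (N(U, v) = 2 + (-129*U + v*v) = 2 + (-129*U + v²) = 2 + (v² - 129*U) = 2 + v² - 129*U)
I(1, -126) + N(1/(-95 - 177), 1) = 1 + (2 + 1² - 129/(-95 - 177)) = 1 + (2 + 1 - 129/(-272)) = 1 + (2 + 1 - 129*(-1/272)) = 1 + (2 + 1 + 129/272) = 1 + 945/272 = 1217/272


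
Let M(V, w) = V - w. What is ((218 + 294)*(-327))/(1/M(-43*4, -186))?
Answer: -2343936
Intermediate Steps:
((218 + 294)*(-327))/(1/M(-43*4, -186)) = ((218 + 294)*(-327))/(1/(-43*4 - 1*(-186))) = (512*(-327))/(1/(-172 + 186)) = -167424/(1/14) = -167424/1/14 = -167424*14 = -2343936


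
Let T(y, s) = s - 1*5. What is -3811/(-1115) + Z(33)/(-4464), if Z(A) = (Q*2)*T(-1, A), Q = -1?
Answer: 2134343/622170 ≈ 3.4305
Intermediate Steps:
T(y, s) = -5 + s (T(y, s) = s - 5 = -5 + s)
Z(A) = 10 - 2*A (Z(A) = (-1*2)*(-5 + A) = -2*(-5 + A) = 10 - 2*A)
-3811/(-1115) + Z(33)/(-4464) = -3811/(-1115) + (10 - 2*33)/(-4464) = -3811*(-1/1115) + (10 - 66)*(-1/4464) = 3811/1115 - 56*(-1/4464) = 3811/1115 + 7/558 = 2134343/622170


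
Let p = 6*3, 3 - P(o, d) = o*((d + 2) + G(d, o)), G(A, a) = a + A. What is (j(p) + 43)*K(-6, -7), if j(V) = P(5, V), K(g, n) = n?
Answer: 1183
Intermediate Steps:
G(A, a) = A + a
P(o, d) = 3 - o*(2 + o + 2*d) (P(o, d) = 3 - o*((d + 2) + (d + o)) = 3 - o*((2 + d) + (d + o)) = 3 - o*(2 + o + 2*d))
p = 18
j(V) = -32 - 10*V (j(V) = 3 - 2*5 - 1*V*5 - 1*5*(V + 5) = 3 - 10 - 5*V - 1*5*(5 + V) = 3 - 10 - 5*V + (-25 - 5*V) = -32 - 10*V)
(j(p) + 43)*K(-6, -7) = ((-32 - 10*18) + 43)*(-7) = ((-32 - 180) + 43)*(-7) = (-212 + 43)*(-7) = -169*(-7) = 1183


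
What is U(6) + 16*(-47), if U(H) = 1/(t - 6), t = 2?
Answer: -3009/4 ≈ -752.25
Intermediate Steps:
U(H) = -1/4 (U(H) = 1/(2 - 6) = 1/(-4) = -1/4)
U(6) + 16*(-47) = -1/4 + 16*(-47) = -1/4 - 752 = -3009/4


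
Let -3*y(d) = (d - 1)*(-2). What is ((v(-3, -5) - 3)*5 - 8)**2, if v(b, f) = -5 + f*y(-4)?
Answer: 11236/9 ≈ 1248.4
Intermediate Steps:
y(d) = -2/3 + 2*d/3 (y(d) = -(d - 1)*(-2)/3 = -(-1 + d)*(-2)/3 = -(2 - 2*d)/3 = -2/3 + 2*d/3)
v(b, f) = -5 - 10*f/3 (v(b, f) = -5 + f*(-2/3 + (2/3)*(-4)) = -5 + f*(-2/3 - 8/3) = -5 + f*(-10/3) = -5 - 10*f/3)
((v(-3, -5) - 3)*5 - 8)**2 = (((-5 - 10/3*(-5)) - 3)*5 - 8)**2 = (((-5 + 50/3) - 3)*5 - 8)**2 = ((35/3 - 3)*5 - 8)**2 = ((26/3)*5 - 8)**2 = (130/3 - 8)**2 = (106/3)**2 = 11236/9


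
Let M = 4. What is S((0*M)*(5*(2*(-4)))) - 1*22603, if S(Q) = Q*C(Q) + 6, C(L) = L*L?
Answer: -22597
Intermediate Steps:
C(L) = L**2
S(Q) = 6 + Q**3 (S(Q) = Q*Q**2 + 6 = Q**3 + 6 = 6 + Q**3)
S((0*M)*(5*(2*(-4)))) - 1*22603 = (6 + ((0*4)*(5*(2*(-4))))**3) - 1*22603 = (6 + (0*(5*(-8)))**3) - 22603 = (6 + (0*(-40))**3) - 22603 = (6 + 0**3) - 22603 = (6 + 0) - 22603 = 6 - 22603 = -22597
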